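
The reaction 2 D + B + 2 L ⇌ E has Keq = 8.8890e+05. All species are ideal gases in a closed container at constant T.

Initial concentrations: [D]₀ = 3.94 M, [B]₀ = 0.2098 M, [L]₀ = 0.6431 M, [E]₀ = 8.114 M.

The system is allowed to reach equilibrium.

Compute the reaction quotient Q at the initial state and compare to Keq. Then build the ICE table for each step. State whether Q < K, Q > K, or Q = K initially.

Q₀ = 6.024 vs Keq = 8.8890e+05 ⇒ Q<K, forward
Step 1:
                  D         B         L         E
  init         3.94    0.2098    0.6431     8.114
  Δ         -0.4196   -0.2098   -0.4196    0.2098
  eq           3.52 1.5122e-05    0.2235     8.324
  solve Keq expr → x = 0.2098; check Q = 8.8890e+05

Q₀ = 6.024; Q < K (proceeds forward)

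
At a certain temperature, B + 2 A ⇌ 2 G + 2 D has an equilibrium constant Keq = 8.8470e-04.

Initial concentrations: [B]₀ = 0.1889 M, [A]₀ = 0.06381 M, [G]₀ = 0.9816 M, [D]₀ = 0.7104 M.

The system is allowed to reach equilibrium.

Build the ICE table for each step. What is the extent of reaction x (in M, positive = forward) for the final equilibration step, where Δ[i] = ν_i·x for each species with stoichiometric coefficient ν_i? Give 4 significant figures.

x = -0.3309 M

Q₀ = 632.2 vs Keq = 8.8470e-04 ⇒ Q>K, reverse
Step 1:
                    B           A           G           D
  I            0.1889     0.06381      0.9816      0.7104
  C            0.3309      0.6618     -0.6618     -0.6618
  E            0.5198      0.7256      0.3198     0.04865
  solve Keq expr → x = -0.3309; check Q = 8.8470e-04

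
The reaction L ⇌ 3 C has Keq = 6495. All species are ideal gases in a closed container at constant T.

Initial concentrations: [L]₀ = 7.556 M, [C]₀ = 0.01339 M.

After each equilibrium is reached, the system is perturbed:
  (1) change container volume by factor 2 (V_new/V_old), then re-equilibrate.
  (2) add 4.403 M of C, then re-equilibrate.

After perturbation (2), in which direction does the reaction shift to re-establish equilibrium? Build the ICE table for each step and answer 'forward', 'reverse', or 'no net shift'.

Direction: reverse

Q₀ = 3.1772e-07 vs Keq = 6495 ⇒ Q<K, forward
Step 1:
                    L           C
  init          7.556     0.01339
  Δ            -6.442       19.33
  eq            1.114       19.34
  solve Keq expr → x = 6.442; check Q = 6495
Then change container volume by factor 2 (V_new/V_old).
Step 2:
                    L           C
  init         0.5569        9.67
  Δ           -0.3648       1.095
  eq            0.192       10.76
  solve Keq expr → x = 0.3648; check Q = 6495
Then add 4.403 M of C.
Step 3:
                    L           C
  init          0.192       15.17
  Δ            0.2651     -0.7952
  eq           0.4571       14.37
  solve Keq expr → x = -0.2651; check Q = 6495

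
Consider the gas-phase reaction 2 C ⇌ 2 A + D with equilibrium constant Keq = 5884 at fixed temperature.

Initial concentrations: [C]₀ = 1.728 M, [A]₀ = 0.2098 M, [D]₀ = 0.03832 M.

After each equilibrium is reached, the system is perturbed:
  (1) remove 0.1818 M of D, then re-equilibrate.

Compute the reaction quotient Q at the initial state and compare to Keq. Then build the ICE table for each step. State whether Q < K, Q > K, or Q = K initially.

Q₀ = 5.6487e-04 vs Keq = 5884 ⇒ Q<K, forward
Step 1:
                  C         A         D
  I           1.728    0.2098   0.03832
  C          -1.704     1.704    0.8522
  E         0.02355     1.914    0.8905
  solve Keq expr → x = 0.8522; check Q = 5884
Then remove 0.1818 M of D.
Step 2:
                  C         A         D
  I         0.02355     1.914    0.7087
  C       -0.002495  0.002495  0.001247
  E         0.02105     1.917      0.71
  solve Keq expr → x = 0.001247; check Q = 5884

Q₀ = 5.6487e-04; Q < K (proceeds forward)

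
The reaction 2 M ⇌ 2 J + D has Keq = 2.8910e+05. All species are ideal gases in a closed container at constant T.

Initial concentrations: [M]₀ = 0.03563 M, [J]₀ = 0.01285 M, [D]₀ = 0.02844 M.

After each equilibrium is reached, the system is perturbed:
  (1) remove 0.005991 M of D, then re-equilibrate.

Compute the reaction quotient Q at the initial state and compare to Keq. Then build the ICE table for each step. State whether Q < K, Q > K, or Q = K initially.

Q₀ = 0.003699 vs Keq = 2.8910e+05 ⇒ Q<K, forward
Step 1:
                   M          J          D
  init       0.03563    0.01285    0.02844
  Δ         -0.03561    0.03561    0.01781
  eq      1.9382e-05    0.04846    0.04625
  solve Keq expr → x = 0.01781; check Q = 2.8910e+05
Then remove 0.005991 M of D.
Step 2:
                   M          J          D
  init    1.9382e-05    0.04846    0.04025
  Δ       -1.2984e-06 1.2984e-06 6.4918e-07
  eq      1.8084e-05    0.04846    0.04025
  solve Keq expr → x = 6.4918e-07; check Q = 2.8910e+05

Q₀ = 0.003699; Q < K (proceeds forward)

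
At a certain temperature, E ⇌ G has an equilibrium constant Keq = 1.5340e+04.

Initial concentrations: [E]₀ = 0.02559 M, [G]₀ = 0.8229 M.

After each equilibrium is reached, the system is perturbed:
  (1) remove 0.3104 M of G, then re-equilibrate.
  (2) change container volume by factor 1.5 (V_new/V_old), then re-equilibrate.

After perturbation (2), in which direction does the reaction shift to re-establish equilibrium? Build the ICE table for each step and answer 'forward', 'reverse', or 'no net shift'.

Direction: no net shift

Q₀ = 32.16 vs Keq = 1.5340e+04 ⇒ Q<K, forward
Step 1:
                   E          G
  Initial    0.02559     0.8229
  Change    -0.02553    0.02553
  Equil   5.5309e-05     0.8484
  solve Keq expr → x = 0.02553; check Q = 1.5340e+04
Then remove 0.3104 M of G.
Step 2:
                   E          G
  Initial 5.5309e-05      0.538
  Change  -2.0233e-05 2.0233e-05
  Equil   3.5075e-05     0.5381
  solve Keq expr → x = 2.0233e-05; check Q = 1.5340e+04
Then change container volume by factor 1.5 (V_new/V_old).
Step 3:
                   E          G
  Initial 2.3384e-05     0.3587
  Change           0          0
  Equil   2.3384e-05     0.3587
  solve Keq expr → x = 0; check Q = 1.5340e+04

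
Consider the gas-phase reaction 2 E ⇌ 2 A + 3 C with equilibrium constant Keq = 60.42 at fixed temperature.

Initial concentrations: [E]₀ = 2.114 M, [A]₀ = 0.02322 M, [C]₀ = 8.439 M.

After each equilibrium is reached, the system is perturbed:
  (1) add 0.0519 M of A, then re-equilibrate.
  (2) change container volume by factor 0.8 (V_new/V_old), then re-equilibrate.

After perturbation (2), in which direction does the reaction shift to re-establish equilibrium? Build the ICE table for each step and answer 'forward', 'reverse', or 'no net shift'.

Q₀ = 0.07251 vs Keq = 60.42 ⇒ Q<K, forward
Step 1:
                  E         A         C
  Initial     2.114   0.02322     8.439
  Change    -0.4478    0.4478    0.6716
  Equil       1.666     0.471     9.111
  solve Keq expr → x = 0.2239; check Q = 60.42
Then add 0.0519 M of A.
Step 2:
                  E         A         C
  Initial     1.666    0.5229     9.111
  Change    0.03701  -0.03701  -0.05551
  Equil       1.703    0.4859     9.055
  solve Keq expr → x = -0.0185; check Q = 60.42
Then change container volume by factor 0.8 (V_new/V_old).
Step 3:
                  E         A         C
  Initial     2.129    0.6073     11.32
  Change     0.1331   -0.1331   -0.1997
  Equil       2.262    0.4742     11.12
  solve Keq expr → x = -0.06655; check Q = 60.42

Direction: reverse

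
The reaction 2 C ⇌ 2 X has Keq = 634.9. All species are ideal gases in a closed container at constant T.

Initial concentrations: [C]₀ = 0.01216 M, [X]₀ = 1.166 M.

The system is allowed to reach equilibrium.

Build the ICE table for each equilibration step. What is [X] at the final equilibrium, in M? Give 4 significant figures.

[X]_eq = 1.133 M

Q₀ = 9195 vs Keq = 634.9 ⇒ Q>K, reverse
Step 1:
                    C           X
  Initial     0.01216       1.166
  Change      0.03281    -0.03281
  Equil       0.04497       1.133
  solve Keq expr → x = -0.01641; check Q = 634.9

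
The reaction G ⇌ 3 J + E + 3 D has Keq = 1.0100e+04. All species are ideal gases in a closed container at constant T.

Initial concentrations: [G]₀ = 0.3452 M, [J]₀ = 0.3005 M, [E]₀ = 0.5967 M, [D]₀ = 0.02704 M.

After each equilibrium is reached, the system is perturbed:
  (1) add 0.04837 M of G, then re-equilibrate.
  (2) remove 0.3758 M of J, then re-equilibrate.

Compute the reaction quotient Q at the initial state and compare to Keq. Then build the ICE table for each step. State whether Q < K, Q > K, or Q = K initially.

Q₀ = 9.2734e-07 vs Keq = 1.0100e+04 ⇒ Q<K, forward
Step 1:
                  G         J         E         D
  Initial    0.3452    0.3005    0.5967   0.02704
  Change    -0.3449     1.035    0.3449     1.035
  Equil   2.6575e-04     1.335    0.9416     1.062
  solve Keq expr → x = 0.3449; check Q = 1.0100e+04
Then add 0.04837 M of G.
Step 2:
                  G         J         E         D
  Initial   0.04864     1.335    0.9416     1.062
  Change   -0.04808    0.1442   0.04808    0.1442
  Equil   5.5680e-04      1.48    0.9897     1.206
  solve Keq expr → x = 0.04808; check Q = 1.0100e+04
Then remove 0.3758 M of J.
Step 3:
                  G         J         E         D
  Initial 5.5680e-04     1.104    0.9897     1.206
  Change  -3.2438e-04 9.7315e-04 3.2438e-04 9.7315e-04
  Equil   2.3241e-04     1.105      0.99     1.207
  solve Keq expr → x = 3.2438e-04; check Q = 1.0100e+04

Q₀ = 9.2734e-07; Q < K (proceeds forward)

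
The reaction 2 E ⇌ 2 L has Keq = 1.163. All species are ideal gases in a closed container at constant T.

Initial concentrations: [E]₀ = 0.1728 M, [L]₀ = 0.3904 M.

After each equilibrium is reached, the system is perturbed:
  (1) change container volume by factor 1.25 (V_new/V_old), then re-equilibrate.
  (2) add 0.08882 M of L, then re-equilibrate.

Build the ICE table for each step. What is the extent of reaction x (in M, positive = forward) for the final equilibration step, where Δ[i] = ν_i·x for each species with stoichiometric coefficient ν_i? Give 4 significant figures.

Q₀ = 5.104 vs Keq = 1.163 ⇒ Q>K, reverse
Step 1:
                    E           L
  init         0.1728      0.3904
  Δ           0.09817    -0.09817
  eq            0.271      0.2922
  solve Keq expr → x = -0.04909; check Q = 1.163
Then change container volume by factor 1.25 (V_new/V_old).
Step 2:
                    E           L
  init         0.2168      0.2338
  Δ                 0           0
  eq           0.2168      0.2338
  solve Keq expr → x = 0; check Q = 1.163
Then add 0.08882 M of L.
Step 3:
                    E           L
  init         0.2168      0.3226
  Δ           0.04273    -0.04273
  eq           0.2595      0.2799
  solve Keq expr → x = -0.02137; check Q = 1.163

x = -0.02137 M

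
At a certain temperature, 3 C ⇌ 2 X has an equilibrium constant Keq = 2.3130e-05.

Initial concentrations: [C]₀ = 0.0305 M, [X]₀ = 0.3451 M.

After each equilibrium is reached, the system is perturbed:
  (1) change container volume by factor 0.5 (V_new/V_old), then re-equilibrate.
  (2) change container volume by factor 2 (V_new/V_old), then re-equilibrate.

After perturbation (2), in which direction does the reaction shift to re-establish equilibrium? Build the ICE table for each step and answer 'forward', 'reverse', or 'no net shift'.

Direction: reverse

Q₀ = 4197 vs Keq = 2.3130e-05 ⇒ Q>K, reverse
Step 1:
                    C           X
  Initial      0.0305      0.3451
  Change       0.5147     -0.3432
  Equil        0.5452    0.001936
  solve Keq expr → x = -0.1716; check Q = 2.3130e-05
Then change container volume by factor 0.5 (V_new/V_old).
Step 2:
                    C           X
  Initial        1.09    0.003873
  Change    -0.002379    0.001586
  Equil         1.088    0.005459
  solve Keq expr → x = 7.9309e-04; check Q = 2.3130e-05
Then change container volume by factor 2 (V_new/V_old).
Step 3:
                    C           X
  Initial      0.5441    0.002729
  Change      0.00119 -7.9309e-04
  Equil        0.5452    0.001936
  solve Keq expr → x = -3.9655e-04; check Q = 2.3130e-05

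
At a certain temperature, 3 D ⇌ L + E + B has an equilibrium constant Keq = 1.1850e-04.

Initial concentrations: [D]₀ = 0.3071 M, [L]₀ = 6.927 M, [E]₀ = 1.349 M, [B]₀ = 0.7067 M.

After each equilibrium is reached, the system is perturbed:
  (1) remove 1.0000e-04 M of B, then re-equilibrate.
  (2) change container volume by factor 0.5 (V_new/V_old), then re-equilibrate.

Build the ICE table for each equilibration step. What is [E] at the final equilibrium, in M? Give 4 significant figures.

Q₀ = 228 vs Keq = 1.1850e-04 ⇒ Q>K, reverse
Step 1:
                    D           L           E           B
  Initial      0.3071       6.927       1.349      0.7067
  Change        2.119     -0.7063     -0.7063     -0.7063
  Equil         2.426       6.221      0.6427  4.2314e-04
  solve Keq expr → x = -0.7063; check Q = 1.1850e-04
Then remove 1.0000e-04 M of B.
Step 2:
                    D           L           E           B
  Initial       2.426       6.221      0.6427  3.2314e-04
  Change  -2.9931e-04  9.9771e-05  9.9771e-05  9.9771e-05
  Equil         2.426       6.221      0.6428  4.2292e-04
  solve Keq expr → x = 9.9771e-05; check Q = 1.1850e-04
Then change container volume by factor 0.5 (V_new/V_old).
Step 3:
                    D           L           E           B
  Initial       4.851       12.44       1.286  8.4583e-04
  Change            0           0           0           0
  Equil         4.851       12.44       1.286  8.4583e-04
  solve Keq expr → x = 0; check Q = 1.1850e-04

[E]_eq = 1.286 M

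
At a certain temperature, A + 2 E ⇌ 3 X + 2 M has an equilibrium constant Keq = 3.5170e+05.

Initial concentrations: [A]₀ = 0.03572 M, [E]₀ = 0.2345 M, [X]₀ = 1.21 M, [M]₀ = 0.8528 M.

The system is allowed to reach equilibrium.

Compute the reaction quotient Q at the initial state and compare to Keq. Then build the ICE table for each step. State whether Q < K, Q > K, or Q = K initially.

Q₀ = 655.9; Q < K (proceeds forward)

Q₀ = 655.9 vs Keq = 3.5170e+05 ⇒ Q<K, forward
Step 1:
                  A         E         X         M
  I         0.03572    0.2345      1.21    0.8528
  C        -0.03551  -0.07103    0.1065   0.07103
  E       2.0721e-04    0.1635     1.317    0.9238
  solve Keq expr → x = 0.03551; check Q = 3.5170e+05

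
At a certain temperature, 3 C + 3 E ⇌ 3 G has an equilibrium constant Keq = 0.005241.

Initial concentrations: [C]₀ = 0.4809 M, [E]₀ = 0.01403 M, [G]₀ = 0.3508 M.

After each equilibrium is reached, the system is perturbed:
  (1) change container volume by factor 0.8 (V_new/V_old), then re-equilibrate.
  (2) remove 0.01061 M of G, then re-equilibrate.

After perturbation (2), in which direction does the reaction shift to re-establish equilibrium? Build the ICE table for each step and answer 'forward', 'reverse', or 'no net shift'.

Q₀ = 1.4055e+05 vs Keq = 0.005241 ⇒ Q>K, reverse
Step 1:
                    C           E           G
  init         0.4809     0.01403      0.3508
  Δ            0.3069      0.3069     -0.3069
  eq           0.7878      0.3209     0.04391
  solve Keq expr → x = -0.1023; check Q = 0.005241
Then change container volume by factor 0.8 (V_new/V_old).
Step 2:
                    C           E           G
  init         0.9847      0.4011     0.05489
  Δ          -0.01108    -0.01108     0.01108
  eq           0.9737      0.3901     0.06597
  solve Keq expr → x = 0.003693; check Q = 0.005241
Then remove 0.01061 M of G.
Step 3:
                    C           E           G
  init         0.9737      0.3901     0.05536
  Δ         -0.008588   -0.008588    0.008588
  eq           0.9651      0.3815     0.06395
  solve Keq expr → x = 0.002863; check Q = 0.005241

Direction: forward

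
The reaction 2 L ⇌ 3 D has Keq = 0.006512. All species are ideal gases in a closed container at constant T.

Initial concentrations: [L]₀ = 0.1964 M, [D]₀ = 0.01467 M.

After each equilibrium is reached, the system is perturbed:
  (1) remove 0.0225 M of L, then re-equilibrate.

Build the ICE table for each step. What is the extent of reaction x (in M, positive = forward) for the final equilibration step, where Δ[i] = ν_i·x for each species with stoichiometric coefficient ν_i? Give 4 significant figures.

Q₀ = 8.1848e-05 vs Keq = 0.006512 ⇒ Q<K, forward
Step 1:
                    L           D
  I            0.1964     0.01467
  C          -0.02816     0.04224
  E            0.1682     0.05691
  solve Keq expr → x = 0.01408; check Q = 0.006512
Then remove 0.0225 M of L.
Step 2:
                    L           D
  I            0.1457     0.05691
  C          0.002993   -0.004489
  E            0.1487     0.05242
  solve Keq expr → x = -0.001496; check Q = 0.006512

x = -0.001496 M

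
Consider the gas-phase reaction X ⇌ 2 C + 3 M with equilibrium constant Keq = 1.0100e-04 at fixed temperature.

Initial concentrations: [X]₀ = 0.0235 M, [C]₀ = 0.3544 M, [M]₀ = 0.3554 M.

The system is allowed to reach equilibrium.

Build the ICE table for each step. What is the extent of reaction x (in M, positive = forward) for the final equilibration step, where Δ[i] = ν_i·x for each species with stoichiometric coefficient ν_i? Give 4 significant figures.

Q₀ = 0.2399 vs Keq = 1.0100e-04 ⇒ Q>K, reverse
Step 1:
                  X         C         M
  Initial    0.0235    0.3544    0.3554
  Change    0.09348    -0.187   -0.2804
  Equil       0.117    0.1674   0.07497
  solve Keq expr → x = -0.09348; check Q = 1.0100e-04

x = -0.09348 M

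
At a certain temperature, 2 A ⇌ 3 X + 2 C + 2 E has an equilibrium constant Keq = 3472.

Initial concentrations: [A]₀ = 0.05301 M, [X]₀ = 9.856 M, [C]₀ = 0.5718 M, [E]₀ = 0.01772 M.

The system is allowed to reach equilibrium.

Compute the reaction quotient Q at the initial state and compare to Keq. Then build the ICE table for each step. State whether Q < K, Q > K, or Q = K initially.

Q₀ = 34.98; Q < K (proceeds forward)

Q₀ = 34.98 vs Keq = 3472 ⇒ Q<K, forward
Step 1:
                  A         X         C         E
  I         0.05301     9.856    0.5718   0.01772
  C         -0.0358   0.05369    0.0358    0.0358
  E         0.01721      9.91    0.6076   0.05352
  solve Keq expr → x = 0.0179; check Q = 3472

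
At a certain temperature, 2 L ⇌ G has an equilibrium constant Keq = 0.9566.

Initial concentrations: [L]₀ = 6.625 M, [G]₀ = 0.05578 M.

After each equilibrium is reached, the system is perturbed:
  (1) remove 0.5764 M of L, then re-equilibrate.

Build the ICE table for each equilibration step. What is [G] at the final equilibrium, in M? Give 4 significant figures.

Q₀ = 0.001271 vs Keq = 0.9566 ⇒ Q<K, forward
Step 1:
                    L           G
  I             6.625     0.05578
  C            -4.992       2.496
  E             1.633       2.552
  solve Keq expr → x = 2.496; check Q = 0.9566
Then remove 0.5764 M of L.
Step 2:
                    L           G
  I             1.057       2.552
  C            0.4951     -0.2476
  E             1.552       2.304
  solve Keq expr → x = -0.2476; check Q = 0.9566

[G]_eq = 2.304 M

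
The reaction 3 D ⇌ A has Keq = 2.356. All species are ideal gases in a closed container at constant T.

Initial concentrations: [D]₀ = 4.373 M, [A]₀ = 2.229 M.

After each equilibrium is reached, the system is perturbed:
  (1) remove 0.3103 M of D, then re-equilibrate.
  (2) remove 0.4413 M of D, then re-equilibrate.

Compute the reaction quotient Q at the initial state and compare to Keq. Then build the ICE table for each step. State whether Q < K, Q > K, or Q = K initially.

Q₀ = 0.02665; Q < K (proceeds forward)

Q₀ = 0.02665 vs Keq = 2.356 ⇒ Q<K, forward
Step 1:
                    D           A
  init          4.373       2.229
  Δ            -3.253       1.084
  eq             1.12       3.313
  solve Keq expr → x = 1.084; check Q = 2.356
Then remove 0.3103 M of D.
Step 2:
                    D           A
  init         0.8101       3.313
  Δ             0.299    -0.09965
  eq            1.109       3.214
  solve Keq expr → x = -0.09965; check Q = 2.356
Then remove 0.4413 M of D.
Step 3:
                    D           A
  init         0.6677       3.214
  Δ            0.4248     -0.1416
  eq            1.092       3.072
  solve Keq expr → x = -0.1416; check Q = 2.356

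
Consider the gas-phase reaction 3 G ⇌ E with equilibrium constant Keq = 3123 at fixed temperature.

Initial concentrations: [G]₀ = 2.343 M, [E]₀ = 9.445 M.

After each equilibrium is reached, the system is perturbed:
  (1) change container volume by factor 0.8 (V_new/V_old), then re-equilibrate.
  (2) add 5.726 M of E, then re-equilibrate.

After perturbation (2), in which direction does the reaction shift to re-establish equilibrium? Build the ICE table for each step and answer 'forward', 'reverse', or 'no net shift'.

Direction: reverse

Q₀ = 0.7343 vs Keq = 3123 ⇒ Q<K, forward
Step 1:
                   G          E
  init         2.343      9.445
  Δ           -2.195     0.7316
  eq          0.1483      10.18
  solve Keq expr → x = 0.7316; check Q = 3123
Then change container volume by factor 0.8 (V_new/V_old).
Step 2:
                   G          E
  init        0.1853      12.72
  Δ         -0.02558   0.008527
  eq          0.1597      12.73
  solve Keq expr → x = 0.008527; check Q = 3123
Then add 5.726 M of E.
Step 3:
                   G          E
  init        0.1597      18.46
  Δ          0.02103  -0.007011
  eq          0.1808      18.45
  solve Keq expr → x = -0.007011; check Q = 3123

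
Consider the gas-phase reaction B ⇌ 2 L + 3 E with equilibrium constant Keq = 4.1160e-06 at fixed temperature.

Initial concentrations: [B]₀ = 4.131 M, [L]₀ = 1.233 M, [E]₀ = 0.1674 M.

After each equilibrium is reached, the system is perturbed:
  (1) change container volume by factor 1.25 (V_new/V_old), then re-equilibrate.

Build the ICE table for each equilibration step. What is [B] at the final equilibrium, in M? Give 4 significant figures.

Q₀ = 0.001726 vs Keq = 4.1160e-06 ⇒ Q>K, reverse
Step 1:
                   B          L          E
  I            4.131      1.233     0.1674
  C           0.0479    -0.0958    -0.1437
  E            4.179      1.137    0.02369
  solve Keq expr → x = -0.0479; check Q = 4.1160e-06
Then change container volume by factor 1.25 (V_new/V_old).
Step 2:
                   B          L          E
  I            3.343     0.9098    0.01895
  C        -0.002161   0.004321   0.006482
  E            3.341     0.9141    0.02544
  solve Keq expr → x = 0.002161; check Q = 4.1160e-06

[B]_eq = 3.341 M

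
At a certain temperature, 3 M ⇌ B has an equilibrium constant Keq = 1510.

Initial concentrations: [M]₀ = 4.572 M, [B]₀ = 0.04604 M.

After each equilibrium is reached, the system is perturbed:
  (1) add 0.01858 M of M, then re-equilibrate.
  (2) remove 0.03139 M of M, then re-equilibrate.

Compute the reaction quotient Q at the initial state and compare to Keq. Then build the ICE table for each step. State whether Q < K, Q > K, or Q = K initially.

Q₀ = 4.8174e-04; Q < K (proceeds forward)

Q₀ = 4.8174e-04 vs Keq = 1510 ⇒ Q<K, forward
Step 1:
                    M           B
  Initial       4.572     0.04604
  Change       -4.471        1.49
  Equil        0.1006       1.537
  solve Keq expr → x = 1.49; check Q = 1510
Then add 0.01858 M of M.
Step 2:
                    M           B
  Initial      0.1192       1.537
  Change     -0.01845    0.006149
  Equil        0.1007       1.543
  solve Keq expr → x = 0.006149; check Q = 1510
Then remove 0.03139 M of M.
Step 3:
                    M           B
  Initial     0.06933       1.543
  Change      0.03116    -0.01039
  Equil        0.1005       1.532
  solve Keq expr → x = -0.01039; check Q = 1510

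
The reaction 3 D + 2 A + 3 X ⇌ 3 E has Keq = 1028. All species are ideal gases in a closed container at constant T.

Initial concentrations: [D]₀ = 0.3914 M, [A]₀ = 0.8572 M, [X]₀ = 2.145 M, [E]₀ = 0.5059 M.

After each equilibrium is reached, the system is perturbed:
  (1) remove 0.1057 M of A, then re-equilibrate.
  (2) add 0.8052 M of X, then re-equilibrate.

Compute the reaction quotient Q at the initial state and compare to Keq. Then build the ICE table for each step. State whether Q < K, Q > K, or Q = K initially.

Q₀ = 0.2978 vs Keq = 1028 ⇒ Q<K, forward
Step 1:
                    D           A           X           E
  init         0.3914      0.8572       2.145      0.5059
  Δ           -0.3298     -0.2199     -0.3298      0.3298
  eq           0.0616      0.6373       1.815      0.8357
  solve Keq expr → x = 0.1099; check Q = 1028
Then remove 0.1057 M of A.
Step 2:
                    D           A           X           E
  init         0.0616      0.5316       1.815      0.8357
  Δ          0.006719    0.004479    0.006719   -0.006719
  eq          0.06832      0.5361       1.822       0.829
  solve Keq expr → x = -0.00224; check Q = 1028
Then add 0.8052 M of X.
Step 3:
                    D           A           X           E
  init        0.06832      0.5361       2.627       0.829
  Δ          -0.01875     -0.0125    -0.01875     0.01875
  eq          0.04957      0.5236       2.608      0.8477
  solve Keq expr → x = 0.006249; check Q = 1028

Q₀ = 0.2978; Q < K (proceeds forward)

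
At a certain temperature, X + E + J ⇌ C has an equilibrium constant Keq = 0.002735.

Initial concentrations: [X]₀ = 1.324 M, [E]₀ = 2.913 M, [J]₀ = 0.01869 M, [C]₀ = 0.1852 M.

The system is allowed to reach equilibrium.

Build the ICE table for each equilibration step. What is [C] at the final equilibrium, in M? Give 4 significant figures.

[C]_eq = 0.002568 M

Q₀ = 2.569 vs Keq = 0.002735 ⇒ Q>K, reverse
Step 1:
                   X          E          J          C
  init         1.324      2.913    0.01869     0.1852
  Δ           0.1826     0.1826     0.1826    -0.1826
  eq           1.507      3.096     0.2013   0.002568
  solve Keq expr → x = -0.1826; check Q = 0.002735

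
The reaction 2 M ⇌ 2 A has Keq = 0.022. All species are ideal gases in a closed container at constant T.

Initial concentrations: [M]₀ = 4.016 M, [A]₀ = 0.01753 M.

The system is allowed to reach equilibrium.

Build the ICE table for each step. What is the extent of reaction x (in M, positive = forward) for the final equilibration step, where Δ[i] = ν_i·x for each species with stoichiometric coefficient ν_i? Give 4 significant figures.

Q₀ = 1.9054e-05 vs Keq = 0.022 ⇒ Q<K, forward
Step 1:
                  M         A
  I           4.016   0.01753
  C         -0.5035    0.5035
  E           3.513     0.521
  solve Keq expr → x = 0.2517; check Q = 0.022

x = 0.2517 M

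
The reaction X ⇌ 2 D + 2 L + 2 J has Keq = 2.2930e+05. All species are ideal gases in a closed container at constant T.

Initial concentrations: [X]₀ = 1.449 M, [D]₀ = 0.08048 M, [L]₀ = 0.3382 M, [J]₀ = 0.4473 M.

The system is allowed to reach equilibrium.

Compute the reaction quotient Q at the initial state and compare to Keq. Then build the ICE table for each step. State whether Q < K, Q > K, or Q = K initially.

Q₀ = 1.0229e-04 vs Keq = 2.2930e+05 ⇒ Q<K, forward
Step 1:
                   X          D          L          J
  Initial      1.449    0.08048     0.3382     0.4473
  Change      -1.445      2.889      2.889      2.889
  Equil     0.004459       2.97      3.227      3.336
  solve Keq expr → x = 1.445; check Q = 2.2930e+05

Q₀ = 1.0229e-04; Q < K (proceeds forward)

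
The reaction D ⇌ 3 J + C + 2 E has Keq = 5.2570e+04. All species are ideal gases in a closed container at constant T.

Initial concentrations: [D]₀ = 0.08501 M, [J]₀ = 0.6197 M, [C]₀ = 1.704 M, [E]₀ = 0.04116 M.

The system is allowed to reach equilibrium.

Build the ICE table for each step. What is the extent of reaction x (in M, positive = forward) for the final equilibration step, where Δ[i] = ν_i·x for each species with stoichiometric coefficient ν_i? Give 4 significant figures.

x = 0.08501 M

Q₀ = 0.008082 vs Keq = 5.2570e+04 ⇒ Q<K, forward
Step 1:
                   D          J          C          E
  init       0.08501     0.6197      1.704    0.04116
  Δ         -0.08501      0.255    0.08501       0.17
  eq      1.0158e-06     0.8747      1.789     0.2112
  solve Keq expr → x = 0.08501; check Q = 5.2570e+04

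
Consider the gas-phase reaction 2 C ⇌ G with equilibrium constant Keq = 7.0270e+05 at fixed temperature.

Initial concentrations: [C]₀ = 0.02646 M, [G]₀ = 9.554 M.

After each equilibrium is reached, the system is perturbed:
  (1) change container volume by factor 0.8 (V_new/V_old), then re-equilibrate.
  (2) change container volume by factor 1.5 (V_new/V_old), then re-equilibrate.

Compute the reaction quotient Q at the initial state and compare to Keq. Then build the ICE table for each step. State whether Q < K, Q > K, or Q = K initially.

Q₀ = 1.3646e+04; Q < K (proceeds forward)

Q₀ = 1.3646e+04 vs Keq = 7.0270e+05 ⇒ Q<K, forward
Step 1:
                  C         G
  Initial   0.02646     9.554
  Change   -0.02277   0.01139
  Equil    0.003689     9.565
  solve Keq expr → x = 0.01139; check Q = 7.0270e+05
Then change container volume by factor 0.8 (V_new/V_old).
Step 2:
                  C         G
  Initial  0.004612     11.96
  Change  -4.8685e-04 2.4342e-04
  Equil    0.004125     11.96
  solve Keq expr → x = 2.4342e-04; check Q = 7.0270e+05
Then change container volume by factor 1.5 (V_new/V_old).
Step 3:
                  C         G
  Initial   0.00275     7.971
  Change  6.1799e-04 -3.0899e-04
  Equil    0.003368     7.971
  solve Keq expr → x = -3.0899e-04; check Q = 7.0270e+05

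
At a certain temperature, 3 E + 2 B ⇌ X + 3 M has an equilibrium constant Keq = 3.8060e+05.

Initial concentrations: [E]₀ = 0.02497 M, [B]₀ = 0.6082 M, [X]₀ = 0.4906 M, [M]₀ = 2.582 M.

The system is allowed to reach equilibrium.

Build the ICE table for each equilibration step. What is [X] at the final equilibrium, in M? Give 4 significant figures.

Q₀ = 1.4664e+06 vs Keq = 3.8060e+05 ⇒ Q>K, reverse
Step 1:
                   E          B          X          M
  Initial    0.02497     0.6082     0.4906      2.582
  Change     0.01347   0.008983  -0.004491   -0.01347
  Equil      0.03844     0.6172     0.4861      2.569
  solve Keq expr → x = -0.004491; check Q = 3.8060e+05

[X]_eq = 0.4861 M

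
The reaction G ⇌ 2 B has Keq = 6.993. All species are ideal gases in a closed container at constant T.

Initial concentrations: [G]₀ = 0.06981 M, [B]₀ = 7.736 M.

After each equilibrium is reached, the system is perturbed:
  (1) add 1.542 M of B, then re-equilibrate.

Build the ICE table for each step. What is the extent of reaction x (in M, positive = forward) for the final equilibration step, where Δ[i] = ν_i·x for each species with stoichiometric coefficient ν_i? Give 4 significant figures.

Q₀ = 857.3 vs Keq = 6.993 ⇒ Q>K, reverse
Step 1:
                  G         B
  I         0.06981     7.736
  C           1.977    -3.953
  E           2.046     3.783
  solve Keq expr → x = -1.977; check Q = 6.993
Then add 1.542 M of B.
Step 2:
                  G         B
  I           2.046     5.325
  C          0.5372    -1.074
  E           2.584     4.251
  solve Keq expr → x = -0.5372; check Q = 6.993

x = -0.5372 M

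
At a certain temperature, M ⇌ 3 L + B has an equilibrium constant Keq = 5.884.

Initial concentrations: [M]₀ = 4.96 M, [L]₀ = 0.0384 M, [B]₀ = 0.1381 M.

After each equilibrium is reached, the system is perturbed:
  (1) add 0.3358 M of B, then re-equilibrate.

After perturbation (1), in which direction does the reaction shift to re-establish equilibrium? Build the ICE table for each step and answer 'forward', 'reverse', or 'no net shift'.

Q₀ = 1.5765e-06 vs Keq = 5.884 ⇒ Q<K, forward
Step 1:
                  M         L         B
  I            4.96    0.0384    0.1381
  C         -0.9257     2.777    0.9257
  E           4.034     2.815     1.064
  solve Keq expr → x = 0.9257; check Q = 5.884
Then add 0.3358 M of B.
Step 2:
                  M         L         B
  I           4.034     2.815       1.4
  C         0.06398   -0.1919  -0.06398
  E           4.098     2.623     1.336
  solve Keq expr → x = -0.06398; check Q = 5.884

Direction: reverse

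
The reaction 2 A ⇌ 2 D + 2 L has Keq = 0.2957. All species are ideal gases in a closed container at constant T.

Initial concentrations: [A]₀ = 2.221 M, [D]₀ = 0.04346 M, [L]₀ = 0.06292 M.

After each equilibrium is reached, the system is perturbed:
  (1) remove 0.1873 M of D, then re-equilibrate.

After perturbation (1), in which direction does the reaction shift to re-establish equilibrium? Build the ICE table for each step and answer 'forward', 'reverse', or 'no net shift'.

Q₀ = 1.5159e-06 vs Keq = 0.2957 ⇒ Q<K, forward
Step 1:
                  A         D         L
  Initial     2.221   0.04346   0.06292
  Change    -0.8198    0.8198    0.8198
  Equil       1.401    0.8632    0.8827
  solve Keq expr → x = 0.4099; check Q = 0.2957
Then remove 0.1873 M of D.
Step 2:
                  A         D         L
  Initial     1.401    0.6759    0.8827
  Change    -0.0759    0.0759    0.0759
  Equil       1.325    0.7518    0.9586
  solve Keq expr → x = 0.03795; check Q = 0.2957

Direction: forward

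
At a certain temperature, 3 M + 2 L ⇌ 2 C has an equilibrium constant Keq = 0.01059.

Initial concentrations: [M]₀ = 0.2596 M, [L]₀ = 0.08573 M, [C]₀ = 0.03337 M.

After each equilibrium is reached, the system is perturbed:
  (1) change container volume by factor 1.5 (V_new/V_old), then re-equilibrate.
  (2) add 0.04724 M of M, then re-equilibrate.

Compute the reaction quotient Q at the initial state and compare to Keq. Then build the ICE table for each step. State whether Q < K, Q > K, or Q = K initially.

Q₀ = 8.66 vs Keq = 0.01059 ⇒ Q>K, reverse
Step 1:
                    M           L           C
  Initial      0.2596     0.08573     0.03337
  Change      0.04699     0.03133    -0.03133
  Equil        0.3066      0.1171    0.002045
  solve Keq expr → x = -0.01566; check Q = 0.01059
Then change container volume by factor 1.5 (V_new/V_old).
Step 2:
                    M           L           C
  Initial      0.2044     0.07804    0.001363
  Change   9.1554e-04  6.1036e-04 -6.1036e-04
  Equil        0.2053     0.07865  7.5290e-04
  solve Keq expr → x = -3.0518e-04; check Q = 0.01059
Then add 0.04724 M of M.
Step 3:
                    M           L           C
  Initial      0.2525     0.07865  7.5290e-04
  Change  -4.0249e-04 -2.6833e-04  2.6833e-04
  Equil        0.2521     0.07838    0.001021
  solve Keq expr → x = 1.3416e-04; check Q = 0.01059

Q₀ = 8.66; Q > K (proceeds reverse)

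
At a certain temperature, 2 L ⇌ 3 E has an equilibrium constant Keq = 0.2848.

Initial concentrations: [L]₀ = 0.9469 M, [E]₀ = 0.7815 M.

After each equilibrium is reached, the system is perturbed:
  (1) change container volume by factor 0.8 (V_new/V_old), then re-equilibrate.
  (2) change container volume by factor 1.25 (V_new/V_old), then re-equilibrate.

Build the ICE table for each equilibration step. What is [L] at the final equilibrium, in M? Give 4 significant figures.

Q₀ = 0.5323 vs Keq = 0.2848 ⇒ Q>K, reverse
Step 1:
                  L         E
  I          0.9469    0.7815
  C         0.07577   -0.1137
  E           1.023    0.6678
  solve Keq expr → x = -0.03789; check Q = 0.2848
Then change container volume by factor 0.8 (V_new/V_old).
Step 2:
                  L         E
  I           1.278    0.8348
  C         0.03145  -0.04718
  E            1.31    0.7876
  solve Keq expr → x = -0.01573; check Q = 0.2848
Then change container volume by factor 1.25 (V_new/V_old).
Step 3:
                  L         E
  I           1.048    0.6301
  C        -0.02516   0.03774
  E           1.023    0.6678
  solve Keq expr → x = 0.01258; check Q = 0.2848

[L]_eq = 1.023 M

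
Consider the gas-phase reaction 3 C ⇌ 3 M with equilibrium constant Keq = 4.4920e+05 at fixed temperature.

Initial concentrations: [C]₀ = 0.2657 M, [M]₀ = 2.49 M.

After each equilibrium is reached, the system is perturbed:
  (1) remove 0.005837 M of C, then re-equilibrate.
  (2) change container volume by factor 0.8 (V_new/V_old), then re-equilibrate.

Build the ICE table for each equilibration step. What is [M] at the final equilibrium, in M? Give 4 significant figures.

Q₀ = 823 vs Keq = 4.4920e+05 ⇒ Q<K, forward
Step 1:
                    C           M
  init         0.2657        2.49
  Δ           -0.2302      0.2302
  eq          0.03552        2.72
  solve Keq expr → x = 0.07673; check Q = 4.4920e+05
Then remove 0.005837 M of C.
Step 2:
                    C           M
  init        0.02968        2.72
  Δ          0.005762   -0.005762
  eq          0.03544       2.714
  solve Keq expr → x = -0.001921; check Q = 4.4920e+05
Then change container volume by factor 0.8 (V_new/V_old).
Step 3:
                    C           M
  init         0.0443       3.393
  Δ                 0           0
  eq           0.0443       3.393
  solve Keq expr → x = 0; check Q = 4.4920e+05

[M]_eq = 3.393 M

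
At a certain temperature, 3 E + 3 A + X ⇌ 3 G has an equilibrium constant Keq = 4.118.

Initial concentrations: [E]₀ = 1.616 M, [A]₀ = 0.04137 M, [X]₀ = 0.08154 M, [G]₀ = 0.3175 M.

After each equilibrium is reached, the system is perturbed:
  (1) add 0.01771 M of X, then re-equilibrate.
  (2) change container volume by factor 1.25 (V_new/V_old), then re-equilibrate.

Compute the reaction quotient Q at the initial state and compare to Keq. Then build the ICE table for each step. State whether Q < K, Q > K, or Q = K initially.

Q₀ = 1314 vs Keq = 4.118 ⇒ Q>K, reverse
Step 1:
                  E         A         X         G
  I           1.616   0.04137   0.08154    0.3175
  C          0.1107    0.1107   0.03691   -0.1107
  E           1.727    0.1521    0.1185    0.2068
  solve Keq expr → x = -0.03691; check Q = 4.118
Then add 0.01771 M of X.
Step 2:
                  E         A         X         G
  I           1.727    0.1521    0.1362    0.2068
  C       -0.003615 -0.003615 -0.001205  0.003615
  E           1.723    0.1485     0.135    0.2104
  solve Keq expr → x = 0.001205; check Q = 4.118
Then change container volume by factor 1.25 (V_new/V_old).
Step 3:
                  E         A         X         G
  I           1.379    0.1188     0.108    0.1683
  C         0.01879   0.01879  0.006263  -0.01879
  E           1.397    0.1376    0.1142    0.1495
  solve Keq expr → x = -0.006263; check Q = 4.118

Q₀ = 1314; Q > K (proceeds reverse)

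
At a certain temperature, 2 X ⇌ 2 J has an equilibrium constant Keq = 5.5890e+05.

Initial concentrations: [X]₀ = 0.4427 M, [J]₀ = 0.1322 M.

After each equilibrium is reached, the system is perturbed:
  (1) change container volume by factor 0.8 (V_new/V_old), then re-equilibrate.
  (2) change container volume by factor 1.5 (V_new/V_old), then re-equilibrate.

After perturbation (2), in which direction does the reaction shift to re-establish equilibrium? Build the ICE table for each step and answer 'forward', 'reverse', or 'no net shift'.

Direction: no net shift

Q₀ = 0.08918 vs Keq = 5.5890e+05 ⇒ Q<K, forward
Step 1:
                   X          J
  Initial     0.4427     0.1322
  Change     -0.4419     0.4419
  Equil   7.6797e-04     0.5741
  solve Keq expr → x = 0.221; check Q = 5.5890e+05
Then change container volume by factor 0.8 (V_new/V_old).
Step 2:
                   X          J
  Initial 9.5996e-04     0.7177
  Change           0          0
  Equil   9.5996e-04     0.7177
  solve Keq expr → x = 0; check Q = 5.5890e+05
Then change container volume by factor 1.5 (V_new/V_old).
Step 3:
                   X          J
  Initial 6.3998e-04     0.4784
  Change           0          0
  Equil   6.3998e-04     0.4784
  solve Keq expr → x = 0; check Q = 5.5890e+05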